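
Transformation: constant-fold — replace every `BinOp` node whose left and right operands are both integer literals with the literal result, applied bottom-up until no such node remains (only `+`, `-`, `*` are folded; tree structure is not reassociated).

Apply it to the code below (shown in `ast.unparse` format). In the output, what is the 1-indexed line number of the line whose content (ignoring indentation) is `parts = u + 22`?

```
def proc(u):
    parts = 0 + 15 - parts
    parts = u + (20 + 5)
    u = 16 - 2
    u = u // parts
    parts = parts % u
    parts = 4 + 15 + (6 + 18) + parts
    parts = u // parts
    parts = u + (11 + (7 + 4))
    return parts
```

9

Transformed code:
def proc(u):
    parts = 15 - parts
    parts = u + 25
    u = 14
    u = u // parts
    parts = parts % u
    parts = 43 + parts
    parts = u // parts
    parts = u + 22
    return parts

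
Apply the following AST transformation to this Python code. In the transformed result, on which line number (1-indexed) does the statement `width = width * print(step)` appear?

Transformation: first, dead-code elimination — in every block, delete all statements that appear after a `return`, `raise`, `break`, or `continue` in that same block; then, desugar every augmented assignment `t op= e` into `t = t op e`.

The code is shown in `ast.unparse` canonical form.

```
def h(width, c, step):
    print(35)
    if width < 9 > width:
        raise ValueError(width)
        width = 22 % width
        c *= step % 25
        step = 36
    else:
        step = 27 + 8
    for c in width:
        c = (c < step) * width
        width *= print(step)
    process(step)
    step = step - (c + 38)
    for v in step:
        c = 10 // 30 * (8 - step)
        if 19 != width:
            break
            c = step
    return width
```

Transformed code:
def h(width, c, step):
    print(35)
    if width < 9 > width:
        raise ValueError(width)
    else:
        step = 27 + 8
    for c in width:
        c = (c < step) * width
        width = width * print(step)
    process(step)
    step = step - (c + 38)
    for v in step:
        c = 10 // 30 * (8 - step)
        if 19 != width:
            break
    return width

9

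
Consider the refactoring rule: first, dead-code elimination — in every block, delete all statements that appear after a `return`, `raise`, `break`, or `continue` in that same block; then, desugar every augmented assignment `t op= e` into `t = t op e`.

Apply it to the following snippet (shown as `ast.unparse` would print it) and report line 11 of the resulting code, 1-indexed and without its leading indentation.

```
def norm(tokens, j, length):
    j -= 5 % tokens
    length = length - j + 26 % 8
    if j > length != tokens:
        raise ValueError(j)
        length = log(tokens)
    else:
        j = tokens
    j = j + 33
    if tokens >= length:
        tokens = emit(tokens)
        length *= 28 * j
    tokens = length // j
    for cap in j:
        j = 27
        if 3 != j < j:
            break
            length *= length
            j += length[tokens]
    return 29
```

length = length * (28 * j)

Transformed code:
def norm(tokens, j, length):
    j = j - 5 % tokens
    length = length - j + 26 % 8
    if j > length != tokens:
        raise ValueError(j)
    else:
        j = tokens
    j = j + 33
    if tokens >= length:
        tokens = emit(tokens)
        length = length * (28 * j)
    tokens = length // j
    for cap in j:
        j = 27
        if 3 != j < j:
            break
    return 29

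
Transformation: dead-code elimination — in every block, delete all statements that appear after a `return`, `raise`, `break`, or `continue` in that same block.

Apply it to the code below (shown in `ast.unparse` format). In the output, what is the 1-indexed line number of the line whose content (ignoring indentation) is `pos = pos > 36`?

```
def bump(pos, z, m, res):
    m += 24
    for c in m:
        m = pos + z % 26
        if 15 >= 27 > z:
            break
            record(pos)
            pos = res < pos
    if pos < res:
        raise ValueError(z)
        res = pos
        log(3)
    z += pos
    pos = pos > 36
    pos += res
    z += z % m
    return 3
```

Transformed code:
def bump(pos, z, m, res):
    m += 24
    for c in m:
        m = pos + z % 26
        if 15 >= 27 > z:
            break
    if pos < res:
        raise ValueError(z)
    z += pos
    pos = pos > 36
    pos += res
    z += z % m
    return 3

10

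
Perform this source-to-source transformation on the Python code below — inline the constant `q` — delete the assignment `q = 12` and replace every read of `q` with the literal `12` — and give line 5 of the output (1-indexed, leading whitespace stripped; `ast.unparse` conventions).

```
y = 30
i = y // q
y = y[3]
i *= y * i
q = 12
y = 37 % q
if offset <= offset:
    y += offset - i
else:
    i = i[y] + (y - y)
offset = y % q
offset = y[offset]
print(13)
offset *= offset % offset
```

y = 37 % 12

Transformed code:
y = 30
i = y // 12
y = y[3]
i *= y * i
y = 37 % 12
if offset <= offset:
    y += offset - i
else:
    i = i[y] + (y - y)
offset = y % 12
offset = y[offset]
print(13)
offset *= offset % offset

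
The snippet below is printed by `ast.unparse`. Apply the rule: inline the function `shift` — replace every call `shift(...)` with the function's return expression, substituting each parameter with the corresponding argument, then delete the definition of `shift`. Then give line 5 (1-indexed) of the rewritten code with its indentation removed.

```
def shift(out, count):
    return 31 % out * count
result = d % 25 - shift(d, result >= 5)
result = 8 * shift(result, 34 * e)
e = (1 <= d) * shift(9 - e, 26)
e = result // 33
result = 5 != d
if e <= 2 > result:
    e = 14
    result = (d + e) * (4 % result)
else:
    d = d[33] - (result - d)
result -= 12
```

result = 5 != d

Transformed code:
result = d % 25 - 31 % d * (result >= 5)
result = 8 * (31 % result * (34 * e))
e = (1 <= d) * (31 % (9 - e) * 26)
e = result // 33
result = 5 != d
if e <= 2 > result:
    e = 14
    result = (d + e) * (4 % result)
else:
    d = d[33] - (result - d)
result -= 12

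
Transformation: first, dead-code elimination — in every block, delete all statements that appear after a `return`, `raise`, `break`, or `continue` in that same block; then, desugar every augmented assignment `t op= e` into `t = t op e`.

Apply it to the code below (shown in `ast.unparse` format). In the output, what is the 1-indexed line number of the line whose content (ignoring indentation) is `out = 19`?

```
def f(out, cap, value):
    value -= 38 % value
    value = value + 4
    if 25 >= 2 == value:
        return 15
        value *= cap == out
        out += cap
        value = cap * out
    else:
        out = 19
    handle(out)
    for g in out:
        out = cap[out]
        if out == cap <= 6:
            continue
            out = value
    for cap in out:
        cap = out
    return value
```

Transformed code:
def f(out, cap, value):
    value = value - 38 % value
    value = value + 4
    if 25 >= 2 == value:
        return 15
    else:
        out = 19
    handle(out)
    for g in out:
        out = cap[out]
        if out == cap <= 6:
            continue
    for cap in out:
        cap = out
    return value

7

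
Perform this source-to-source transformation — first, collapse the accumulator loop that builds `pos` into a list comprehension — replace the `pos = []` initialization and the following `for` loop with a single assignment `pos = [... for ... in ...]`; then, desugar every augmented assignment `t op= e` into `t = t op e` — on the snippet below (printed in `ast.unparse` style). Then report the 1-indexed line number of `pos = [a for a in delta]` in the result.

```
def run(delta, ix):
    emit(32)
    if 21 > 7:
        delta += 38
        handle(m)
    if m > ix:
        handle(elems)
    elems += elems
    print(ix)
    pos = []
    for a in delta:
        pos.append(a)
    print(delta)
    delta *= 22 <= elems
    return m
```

Transformed code:
def run(delta, ix):
    emit(32)
    if 21 > 7:
        delta = delta + 38
        handle(m)
    if m > ix:
        handle(elems)
    elems = elems + elems
    print(ix)
    pos = [a for a in delta]
    print(delta)
    delta = delta * (22 <= elems)
    return m

10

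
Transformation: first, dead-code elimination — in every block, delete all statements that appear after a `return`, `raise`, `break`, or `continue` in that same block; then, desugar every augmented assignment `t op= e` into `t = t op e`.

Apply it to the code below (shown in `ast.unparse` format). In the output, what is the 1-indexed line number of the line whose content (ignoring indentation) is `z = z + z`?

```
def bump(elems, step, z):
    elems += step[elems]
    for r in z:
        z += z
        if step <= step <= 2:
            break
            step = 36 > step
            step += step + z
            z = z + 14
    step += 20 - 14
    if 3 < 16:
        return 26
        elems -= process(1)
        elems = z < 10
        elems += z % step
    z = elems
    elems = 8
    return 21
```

Transformed code:
def bump(elems, step, z):
    elems = elems + step[elems]
    for r in z:
        z = z + z
        if step <= step <= 2:
            break
    step = step + (20 - 14)
    if 3 < 16:
        return 26
    z = elems
    elems = 8
    return 21

4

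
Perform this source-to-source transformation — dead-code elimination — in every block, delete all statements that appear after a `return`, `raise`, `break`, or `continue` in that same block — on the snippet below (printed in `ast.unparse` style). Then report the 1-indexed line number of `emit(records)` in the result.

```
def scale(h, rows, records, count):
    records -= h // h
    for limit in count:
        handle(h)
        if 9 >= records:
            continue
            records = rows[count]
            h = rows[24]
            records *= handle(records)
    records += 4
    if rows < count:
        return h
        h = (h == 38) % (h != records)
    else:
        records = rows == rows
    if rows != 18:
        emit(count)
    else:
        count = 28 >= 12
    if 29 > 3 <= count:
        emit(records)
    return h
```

17

Transformed code:
def scale(h, rows, records, count):
    records -= h // h
    for limit in count:
        handle(h)
        if 9 >= records:
            continue
    records += 4
    if rows < count:
        return h
    else:
        records = rows == rows
    if rows != 18:
        emit(count)
    else:
        count = 28 >= 12
    if 29 > 3 <= count:
        emit(records)
    return h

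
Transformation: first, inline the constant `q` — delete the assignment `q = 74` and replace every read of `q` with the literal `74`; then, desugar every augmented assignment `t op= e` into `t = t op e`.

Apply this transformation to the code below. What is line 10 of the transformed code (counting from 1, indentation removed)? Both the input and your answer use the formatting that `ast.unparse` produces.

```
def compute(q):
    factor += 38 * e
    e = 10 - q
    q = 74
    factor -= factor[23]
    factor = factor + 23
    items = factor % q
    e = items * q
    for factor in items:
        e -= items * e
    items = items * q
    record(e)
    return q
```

Transformed code:
def compute(q):
    factor = factor + 38 * e
    e = 10 - 74
    factor = factor - factor[23]
    factor = factor + 23
    items = factor % 74
    e = items * 74
    for factor in items:
        e = e - items * e
    items = items * 74
    record(e)
    return 74

items = items * 74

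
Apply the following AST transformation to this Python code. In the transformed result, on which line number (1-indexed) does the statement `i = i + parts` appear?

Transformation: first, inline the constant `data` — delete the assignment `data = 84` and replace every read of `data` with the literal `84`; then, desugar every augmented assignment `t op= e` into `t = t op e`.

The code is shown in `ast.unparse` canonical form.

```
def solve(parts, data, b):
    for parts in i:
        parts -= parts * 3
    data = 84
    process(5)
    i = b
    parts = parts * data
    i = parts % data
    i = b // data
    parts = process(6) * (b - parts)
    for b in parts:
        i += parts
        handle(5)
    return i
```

11

Transformed code:
def solve(parts, data, b):
    for parts in i:
        parts = parts - parts * 3
    process(5)
    i = b
    parts = parts * 84
    i = parts % 84
    i = b // 84
    parts = process(6) * (b - parts)
    for b in parts:
        i = i + parts
        handle(5)
    return i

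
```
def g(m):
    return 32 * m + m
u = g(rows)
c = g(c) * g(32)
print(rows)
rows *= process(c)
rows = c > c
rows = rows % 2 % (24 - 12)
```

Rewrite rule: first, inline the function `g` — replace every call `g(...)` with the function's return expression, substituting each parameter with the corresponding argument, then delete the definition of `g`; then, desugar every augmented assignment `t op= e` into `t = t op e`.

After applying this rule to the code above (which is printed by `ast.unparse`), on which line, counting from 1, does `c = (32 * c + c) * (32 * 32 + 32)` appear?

Transformed code:
u = 32 * rows + rows
c = (32 * c + c) * (32 * 32 + 32)
print(rows)
rows = rows * process(c)
rows = c > c
rows = rows % 2 % (24 - 12)

2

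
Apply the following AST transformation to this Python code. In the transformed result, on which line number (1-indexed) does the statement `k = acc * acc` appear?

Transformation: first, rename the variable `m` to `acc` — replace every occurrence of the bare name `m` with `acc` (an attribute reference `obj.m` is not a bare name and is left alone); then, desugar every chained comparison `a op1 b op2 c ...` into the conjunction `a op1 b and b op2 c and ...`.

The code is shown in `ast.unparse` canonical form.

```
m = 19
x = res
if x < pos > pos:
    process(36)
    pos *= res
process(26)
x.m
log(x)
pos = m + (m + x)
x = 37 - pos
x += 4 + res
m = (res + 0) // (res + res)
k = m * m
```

Transformed code:
acc = 19
x = res
if x < pos and pos > pos:
    process(36)
    pos *= res
process(26)
x.m
log(x)
pos = acc + (acc + x)
x = 37 - pos
x += 4 + res
acc = (res + 0) // (res + res)
k = acc * acc

13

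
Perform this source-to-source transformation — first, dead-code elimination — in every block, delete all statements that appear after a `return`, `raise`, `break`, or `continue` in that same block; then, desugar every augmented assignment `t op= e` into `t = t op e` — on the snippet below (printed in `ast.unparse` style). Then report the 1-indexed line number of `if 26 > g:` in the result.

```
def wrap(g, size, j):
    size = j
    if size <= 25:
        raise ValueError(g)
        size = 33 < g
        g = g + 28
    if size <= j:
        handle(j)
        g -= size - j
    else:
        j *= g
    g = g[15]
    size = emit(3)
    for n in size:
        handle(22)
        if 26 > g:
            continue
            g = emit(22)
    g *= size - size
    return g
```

Transformed code:
def wrap(g, size, j):
    size = j
    if size <= 25:
        raise ValueError(g)
    if size <= j:
        handle(j)
        g = g - (size - j)
    else:
        j = j * g
    g = g[15]
    size = emit(3)
    for n in size:
        handle(22)
        if 26 > g:
            continue
    g = g * (size - size)
    return g

14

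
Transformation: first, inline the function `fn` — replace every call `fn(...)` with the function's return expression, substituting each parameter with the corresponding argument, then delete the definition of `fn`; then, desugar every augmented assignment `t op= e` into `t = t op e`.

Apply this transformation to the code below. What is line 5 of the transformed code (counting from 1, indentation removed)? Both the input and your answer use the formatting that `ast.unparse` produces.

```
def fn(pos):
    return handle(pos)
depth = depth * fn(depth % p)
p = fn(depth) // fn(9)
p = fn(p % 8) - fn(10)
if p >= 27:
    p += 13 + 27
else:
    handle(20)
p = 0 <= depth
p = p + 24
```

p = p + (13 + 27)

Transformed code:
depth = depth * handle(depth % p)
p = handle(depth) // handle(9)
p = handle(p % 8) - handle(10)
if p >= 27:
    p = p + (13 + 27)
else:
    handle(20)
p = 0 <= depth
p = p + 24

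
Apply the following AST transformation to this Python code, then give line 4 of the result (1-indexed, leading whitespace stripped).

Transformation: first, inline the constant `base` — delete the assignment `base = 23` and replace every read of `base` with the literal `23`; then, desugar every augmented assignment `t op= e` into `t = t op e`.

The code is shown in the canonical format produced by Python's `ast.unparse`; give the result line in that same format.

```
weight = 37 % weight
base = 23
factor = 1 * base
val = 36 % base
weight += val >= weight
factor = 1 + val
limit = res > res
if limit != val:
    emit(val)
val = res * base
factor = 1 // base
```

Transformed code:
weight = 37 % weight
factor = 1 * 23
val = 36 % 23
weight = weight + (val >= weight)
factor = 1 + val
limit = res > res
if limit != val:
    emit(val)
val = res * 23
factor = 1 // 23

weight = weight + (val >= weight)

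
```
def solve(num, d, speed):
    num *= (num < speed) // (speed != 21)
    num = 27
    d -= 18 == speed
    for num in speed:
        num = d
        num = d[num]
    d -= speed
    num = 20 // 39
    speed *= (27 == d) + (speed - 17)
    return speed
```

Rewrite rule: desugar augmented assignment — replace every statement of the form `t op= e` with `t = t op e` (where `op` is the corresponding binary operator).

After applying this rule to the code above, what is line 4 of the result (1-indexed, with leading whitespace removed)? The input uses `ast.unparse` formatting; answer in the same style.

d = d - (18 == speed)

Transformed code:
def solve(num, d, speed):
    num = num * ((num < speed) // (speed != 21))
    num = 27
    d = d - (18 == speed)
    for num in speed:
        num = d
        num = d[num]
    d = d - speed
    num = 20 // 39
    speed = speed * ((27 == d) + (speed - 17))
    return speed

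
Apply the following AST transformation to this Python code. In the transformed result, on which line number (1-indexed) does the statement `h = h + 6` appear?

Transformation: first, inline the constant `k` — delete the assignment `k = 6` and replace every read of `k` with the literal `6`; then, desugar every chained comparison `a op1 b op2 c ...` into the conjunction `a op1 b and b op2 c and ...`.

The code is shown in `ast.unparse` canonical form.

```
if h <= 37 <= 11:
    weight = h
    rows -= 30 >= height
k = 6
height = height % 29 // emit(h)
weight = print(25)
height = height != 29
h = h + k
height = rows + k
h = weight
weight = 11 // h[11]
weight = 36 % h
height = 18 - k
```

Transformed code:
if h <= 37 and 37 <= 11:
    weight = h
    rows -= 30 >= height
height = height % 29 // emit(h)
weight = print(25)
height = height != 29
h = h + 6
height = rows + 6
h = weight
weight = 11 // h[11]
weight = 36 % h
height = 18 - 6

7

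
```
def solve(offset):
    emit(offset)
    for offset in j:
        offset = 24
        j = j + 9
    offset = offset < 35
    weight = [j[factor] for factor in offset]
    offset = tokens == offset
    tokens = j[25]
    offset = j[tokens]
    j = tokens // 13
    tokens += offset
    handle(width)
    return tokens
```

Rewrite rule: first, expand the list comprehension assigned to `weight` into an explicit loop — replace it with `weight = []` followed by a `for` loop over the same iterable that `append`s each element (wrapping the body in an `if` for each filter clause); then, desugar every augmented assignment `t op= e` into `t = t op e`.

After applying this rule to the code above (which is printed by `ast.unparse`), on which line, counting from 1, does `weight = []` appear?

7

Transformed code:
def solve(offset):
    emit(offset)
    for offset in j:
        offset = 24
        j = j + 9
    offset = offset < 35
    weight = []
    for factor in offset:
        weight.append(j[factor])
    offset = tokens == offset
    tokens = j[25]
    offset = j[tokens]
    j = tokens // 13
    tokens = tokens + offset
    handle(width)
    return tokens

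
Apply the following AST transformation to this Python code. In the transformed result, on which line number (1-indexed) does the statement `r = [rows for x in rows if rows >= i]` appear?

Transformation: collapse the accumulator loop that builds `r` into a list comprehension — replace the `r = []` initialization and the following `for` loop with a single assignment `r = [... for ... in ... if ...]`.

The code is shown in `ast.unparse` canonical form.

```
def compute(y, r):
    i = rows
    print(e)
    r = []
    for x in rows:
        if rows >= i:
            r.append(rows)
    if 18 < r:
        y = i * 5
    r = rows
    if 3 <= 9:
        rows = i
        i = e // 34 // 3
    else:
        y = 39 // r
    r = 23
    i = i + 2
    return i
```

Transformed code:
def compute(y, r):
    i = rows
    print(e)
    r = [rows for x in rows if rows >= i]
    if 18 < r:
        y = i * 5
    r = rows
    if 3 <= 9:
        rows = i
        i = e // 34 // 3
    else:
        y = 39 // r
    r = 23
    i = i + 2
    return i

4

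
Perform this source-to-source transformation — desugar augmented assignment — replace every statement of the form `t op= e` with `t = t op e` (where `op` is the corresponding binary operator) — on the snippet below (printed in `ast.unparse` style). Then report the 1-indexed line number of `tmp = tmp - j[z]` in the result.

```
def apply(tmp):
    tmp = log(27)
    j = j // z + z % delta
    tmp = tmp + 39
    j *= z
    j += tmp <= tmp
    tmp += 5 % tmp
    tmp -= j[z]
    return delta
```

8

Transformed code:
def apply(tmp):
    tmp = log(27)
    j = j // z + z % delta
    tmp = tmp + 39
    j = j * z
    j = j + (tmp <= tmp)
    tmp = tmp + 5 % tmp
    tmp = tmp - j[z]
    return delta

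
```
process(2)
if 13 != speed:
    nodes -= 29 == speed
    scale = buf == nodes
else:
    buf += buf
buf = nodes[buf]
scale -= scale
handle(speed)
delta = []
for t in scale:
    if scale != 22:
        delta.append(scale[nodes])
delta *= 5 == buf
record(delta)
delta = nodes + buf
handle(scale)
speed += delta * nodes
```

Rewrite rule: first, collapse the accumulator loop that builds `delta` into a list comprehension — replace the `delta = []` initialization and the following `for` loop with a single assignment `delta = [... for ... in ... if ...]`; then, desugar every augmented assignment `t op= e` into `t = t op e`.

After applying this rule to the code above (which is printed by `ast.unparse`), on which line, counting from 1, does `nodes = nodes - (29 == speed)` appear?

3

Transformed code:
process(2)
if 13 != speed:
    nodes = nodes - (29 == speed)
    scale = buf == nodes
else:
    buf = buf + buf
buf = nodes[buf]
scale = scale - scale
handle(speed)
delta = [scale[nodes] for t in scale if scale != 22]
delta = delta * (5 == buf)
record(delta)
delta = nodes + buf
handle(scale)
speed = speed + delta * nodes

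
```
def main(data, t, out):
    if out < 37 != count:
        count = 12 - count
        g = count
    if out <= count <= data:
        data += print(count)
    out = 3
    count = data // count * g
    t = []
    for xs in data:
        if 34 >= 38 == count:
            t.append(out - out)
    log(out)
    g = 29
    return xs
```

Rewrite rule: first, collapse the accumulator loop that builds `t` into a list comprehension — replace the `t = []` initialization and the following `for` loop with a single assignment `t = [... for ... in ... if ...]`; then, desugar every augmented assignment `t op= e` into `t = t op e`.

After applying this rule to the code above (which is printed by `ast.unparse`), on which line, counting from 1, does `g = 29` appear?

11

Transformed code:
def main(data, t, out):
    if out < 37 != count:
        count = 12 - count
        g = count
    if out <= count <= data:
        data = data + print(count)
    out = 3
    count = data // count * g
    t = [out - out for xs in data if 34 >= 38 == count]
    log(out)
    g = 29
    return xs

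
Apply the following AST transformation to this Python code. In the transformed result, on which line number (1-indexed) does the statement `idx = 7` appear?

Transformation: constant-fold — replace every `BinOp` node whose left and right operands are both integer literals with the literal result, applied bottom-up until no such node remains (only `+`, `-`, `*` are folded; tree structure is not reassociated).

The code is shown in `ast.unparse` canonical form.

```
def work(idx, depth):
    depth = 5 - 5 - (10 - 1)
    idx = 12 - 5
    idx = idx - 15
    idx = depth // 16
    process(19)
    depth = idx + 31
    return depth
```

Transformed code:
def work(idx, depth):
    depth = -9
    idx = 7
    idx = idx - 15
    idx = depth // 16
    process(19)
    depth = idx + 31
    return depth

3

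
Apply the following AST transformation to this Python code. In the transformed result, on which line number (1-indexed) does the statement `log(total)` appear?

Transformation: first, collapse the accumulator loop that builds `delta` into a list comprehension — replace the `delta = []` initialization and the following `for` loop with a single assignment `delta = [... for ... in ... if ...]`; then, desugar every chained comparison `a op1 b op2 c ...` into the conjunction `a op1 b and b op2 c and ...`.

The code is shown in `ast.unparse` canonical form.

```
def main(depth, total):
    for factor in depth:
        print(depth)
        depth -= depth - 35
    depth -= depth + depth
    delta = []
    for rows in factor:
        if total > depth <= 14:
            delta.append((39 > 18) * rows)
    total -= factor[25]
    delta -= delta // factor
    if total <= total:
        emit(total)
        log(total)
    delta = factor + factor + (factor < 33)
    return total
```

11

Transformed code:
def main(depth, total):
    for factor in depth:
        print(depth)
        depth -= depth - 35
    depth -= depth + depth
    delta = [(39 > 18) * rows for rows in factor if total > depth and depth <= 14]
    total -= factor[25]
    delta -= delta // factor
    if total <= total:
        emit(total)
        log(total)
    delta = factor + factor + (factor < 33)
    return total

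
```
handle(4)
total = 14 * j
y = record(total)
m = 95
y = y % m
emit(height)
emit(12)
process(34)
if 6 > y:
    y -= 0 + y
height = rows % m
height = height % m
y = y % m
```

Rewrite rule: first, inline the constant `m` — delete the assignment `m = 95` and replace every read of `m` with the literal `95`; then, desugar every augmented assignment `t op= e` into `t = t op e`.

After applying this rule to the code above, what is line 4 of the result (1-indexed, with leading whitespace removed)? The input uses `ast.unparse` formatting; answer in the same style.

Transformed code:
handle(4)
total = 14 * j
y = record(total)
y = y % 95
emit(height)
emit(12)
process(34)
if 6 > y:
    y = y - (0 + y)
height = rows % 95
height = height % 95
y = y % 95

y = y % 95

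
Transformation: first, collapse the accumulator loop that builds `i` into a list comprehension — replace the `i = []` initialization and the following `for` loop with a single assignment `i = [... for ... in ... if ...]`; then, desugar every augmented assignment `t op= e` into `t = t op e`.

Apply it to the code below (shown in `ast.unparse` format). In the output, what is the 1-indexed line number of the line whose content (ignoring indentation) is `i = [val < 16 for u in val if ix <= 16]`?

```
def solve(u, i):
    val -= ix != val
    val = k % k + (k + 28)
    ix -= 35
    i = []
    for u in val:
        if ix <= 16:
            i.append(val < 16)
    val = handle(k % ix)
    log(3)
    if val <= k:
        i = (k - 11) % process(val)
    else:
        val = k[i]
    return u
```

5

Transformed code:
def solve(u, i):
    val = val - (ix != val)
    val = k % k + (k + 28)
    ix = ix - 35
    i = [val < 16 for u in val if ix <= 16]
    val = handle(k % ix)
    log(3)
    if val <= k:
        i = (k - 11) % process(val)
    else:
        val = k[i]
    return u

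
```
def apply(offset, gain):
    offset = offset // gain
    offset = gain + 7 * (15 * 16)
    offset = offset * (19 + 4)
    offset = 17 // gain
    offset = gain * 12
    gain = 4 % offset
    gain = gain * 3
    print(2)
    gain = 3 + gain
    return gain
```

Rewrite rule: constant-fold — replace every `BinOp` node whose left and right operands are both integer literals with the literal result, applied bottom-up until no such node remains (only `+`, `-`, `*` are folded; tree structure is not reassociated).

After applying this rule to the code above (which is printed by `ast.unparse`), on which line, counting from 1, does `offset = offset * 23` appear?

4

Transformed code:
def apply(offset, gain):
    offset = offset // gain
    offset = gain + 1680
    offset = offset * 23
    offset = 17 // gain
    offset = gain * 12
    gain = 4 % offset
    gain = gain * 3
    print(2)
    gain = 3 + gain
    return gain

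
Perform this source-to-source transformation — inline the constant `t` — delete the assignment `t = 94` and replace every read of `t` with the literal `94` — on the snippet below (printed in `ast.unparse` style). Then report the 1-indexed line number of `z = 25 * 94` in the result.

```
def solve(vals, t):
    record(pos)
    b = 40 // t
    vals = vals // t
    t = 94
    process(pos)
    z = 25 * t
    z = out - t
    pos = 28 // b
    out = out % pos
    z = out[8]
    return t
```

Transformed code:
def solve(vals, t):
    record(pos)
    b = 40 // 94
    vals = vals // 94
    process(pos)
    z = 25 * 94
    z = out - 94
    pos = 28 // b
    out = out % pos
    z = out[8]
    return 94

6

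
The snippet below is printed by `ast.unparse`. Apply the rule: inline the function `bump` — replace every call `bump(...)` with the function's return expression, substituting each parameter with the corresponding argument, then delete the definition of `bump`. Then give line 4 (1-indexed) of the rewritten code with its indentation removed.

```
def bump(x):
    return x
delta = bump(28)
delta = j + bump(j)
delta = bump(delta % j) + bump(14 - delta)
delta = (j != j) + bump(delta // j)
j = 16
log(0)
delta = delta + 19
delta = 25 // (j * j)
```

delta = (j != j) + delta // j

Transformed code:
delta = 28
delta = j + j
delta = delta % j + (14 - delta)
delta = (j != j) + delta // j
j = 16
log(0)
delta = delta + 19
delta = 25 // (j * j)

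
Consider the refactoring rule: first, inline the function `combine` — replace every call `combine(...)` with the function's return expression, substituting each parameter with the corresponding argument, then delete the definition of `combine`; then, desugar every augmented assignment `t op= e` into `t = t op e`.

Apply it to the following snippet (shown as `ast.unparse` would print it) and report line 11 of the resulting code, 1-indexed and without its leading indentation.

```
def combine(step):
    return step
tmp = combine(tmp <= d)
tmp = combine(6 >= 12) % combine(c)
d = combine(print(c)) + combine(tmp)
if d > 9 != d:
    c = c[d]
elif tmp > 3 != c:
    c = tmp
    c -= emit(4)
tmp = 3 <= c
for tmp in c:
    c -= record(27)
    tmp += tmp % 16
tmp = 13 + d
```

Transformed code:
tmp = tmp <= d
tmp = (6 >= 12) % c
d = print(c) + tmp
if d > 9 != d:
    c = c[d]
elif tmp > 3 != c:
    c = tmp
    c = c - emit(4)
tmp = 3 <= c
for tmp in c:
    c = c - record(27)
    tmp = tmp + tmp % 16
tmp = 13 + d

c = c - record(27)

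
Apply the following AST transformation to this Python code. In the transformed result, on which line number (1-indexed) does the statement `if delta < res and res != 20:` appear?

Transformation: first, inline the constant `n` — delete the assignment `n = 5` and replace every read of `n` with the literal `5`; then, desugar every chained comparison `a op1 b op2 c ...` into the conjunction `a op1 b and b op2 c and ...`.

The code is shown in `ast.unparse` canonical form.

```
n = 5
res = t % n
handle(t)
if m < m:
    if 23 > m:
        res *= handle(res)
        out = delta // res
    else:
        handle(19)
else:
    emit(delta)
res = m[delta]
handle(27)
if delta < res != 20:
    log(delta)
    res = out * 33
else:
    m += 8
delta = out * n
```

13

Transformed code:
res = t % 5
handle(t)
if m < m:
    if 23 > m:
        res *= handle(res)
        out = delta // res
    else:
        handle(19)
else:
    emit(delta)
res = m[delta]
handle(27)
if delta < res and res != 20:
    log(delta)
    res = out * 33
else:
    m += 8
delta = out * 5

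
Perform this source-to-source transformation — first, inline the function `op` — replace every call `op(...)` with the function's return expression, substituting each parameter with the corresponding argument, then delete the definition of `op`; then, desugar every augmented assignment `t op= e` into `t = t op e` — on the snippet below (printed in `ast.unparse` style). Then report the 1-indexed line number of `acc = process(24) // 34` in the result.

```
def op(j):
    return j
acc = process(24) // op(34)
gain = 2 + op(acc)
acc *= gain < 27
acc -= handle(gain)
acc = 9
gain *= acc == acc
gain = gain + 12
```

1

Transformed code:
acc = process(24) // 34
gain = 2 + acc
acc = acc * (gain < 27)
acc = acc - handle(gain)
acc = 9
gain = gain * (acc == acc)
gain = gain + 12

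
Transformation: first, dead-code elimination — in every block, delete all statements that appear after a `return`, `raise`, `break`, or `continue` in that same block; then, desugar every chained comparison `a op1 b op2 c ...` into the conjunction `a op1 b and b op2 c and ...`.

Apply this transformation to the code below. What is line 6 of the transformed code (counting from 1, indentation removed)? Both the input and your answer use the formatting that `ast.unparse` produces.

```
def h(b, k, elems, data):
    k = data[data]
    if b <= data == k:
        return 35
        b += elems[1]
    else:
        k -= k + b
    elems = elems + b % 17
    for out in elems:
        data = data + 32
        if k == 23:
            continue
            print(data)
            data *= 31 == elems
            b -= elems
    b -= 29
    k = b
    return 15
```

Transformed code:
def h(b, k, elems, data):
    k = data[data]
    if b <= data and data == k:
        return 35
    else:
        k -= k + b
    elems = elems + b % 17
    for out in elems:
        data = data + 32
        if k == 23:
            continue
    b -= 29
    k = b
    return 15

k -= k + b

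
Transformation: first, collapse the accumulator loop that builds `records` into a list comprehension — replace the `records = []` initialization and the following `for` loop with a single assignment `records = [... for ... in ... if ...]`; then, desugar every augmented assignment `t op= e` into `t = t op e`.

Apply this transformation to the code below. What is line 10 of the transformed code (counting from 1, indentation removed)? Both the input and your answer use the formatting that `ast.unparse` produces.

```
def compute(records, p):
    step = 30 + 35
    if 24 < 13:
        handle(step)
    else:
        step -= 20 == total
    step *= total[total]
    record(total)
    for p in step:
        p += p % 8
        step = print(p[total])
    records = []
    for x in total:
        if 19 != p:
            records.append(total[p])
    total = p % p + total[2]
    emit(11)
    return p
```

Transformed code:
def compute(records, p):
    step = 30 + 35
    if 24 < 13:
        handle(step)
    else:
        step = step - (20 == total)
    step = step * total[total]
    record(total)
    for p in step:
        p = p + p % 8
        step = print(p[total])
    records = [total[p] for x in total if 19 != p]
    total = p % p + total[2]
    emit(11)
    return p

p = p + p % 8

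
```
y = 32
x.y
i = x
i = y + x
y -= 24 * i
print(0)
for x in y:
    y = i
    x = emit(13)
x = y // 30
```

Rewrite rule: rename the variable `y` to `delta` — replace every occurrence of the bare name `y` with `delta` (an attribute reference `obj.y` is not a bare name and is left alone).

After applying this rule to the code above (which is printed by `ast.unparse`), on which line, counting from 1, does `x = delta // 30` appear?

Transformed code:
delta = 32
x.y
i = x
i = delta + x
delta -= 24 * i
print(0)
for x in delta:
    delta = i
    x = emit(13)
x = delta // 30

10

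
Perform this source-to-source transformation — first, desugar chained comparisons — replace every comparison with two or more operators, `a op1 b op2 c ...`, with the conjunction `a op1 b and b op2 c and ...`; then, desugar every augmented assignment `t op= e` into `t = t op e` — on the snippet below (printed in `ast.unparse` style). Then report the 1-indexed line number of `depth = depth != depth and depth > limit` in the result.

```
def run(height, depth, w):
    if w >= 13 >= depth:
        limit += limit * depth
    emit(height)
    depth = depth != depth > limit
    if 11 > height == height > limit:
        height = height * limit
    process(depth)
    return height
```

Transformed code:
def run(height, depth, w):
    if w >= 13 and 13 >= depth:
        limit = limit + limit * depth
    emit(height)
    depth = depth != depth and depth > limit
    if 11 > height and height == height and (height > limit):
        height = height * limit
    process(depth)
    return height

5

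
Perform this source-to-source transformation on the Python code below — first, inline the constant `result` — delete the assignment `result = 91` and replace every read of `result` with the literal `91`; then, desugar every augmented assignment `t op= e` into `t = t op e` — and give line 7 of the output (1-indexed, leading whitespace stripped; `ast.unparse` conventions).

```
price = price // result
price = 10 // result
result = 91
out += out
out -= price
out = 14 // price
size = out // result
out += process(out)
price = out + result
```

out = out + process(out)

Transformed code:
price = price // 91
price = 10 // 91
out = out + out
out = out - price
out = 14 // price
size = out // 91
out = out + process(out)
price = out + 91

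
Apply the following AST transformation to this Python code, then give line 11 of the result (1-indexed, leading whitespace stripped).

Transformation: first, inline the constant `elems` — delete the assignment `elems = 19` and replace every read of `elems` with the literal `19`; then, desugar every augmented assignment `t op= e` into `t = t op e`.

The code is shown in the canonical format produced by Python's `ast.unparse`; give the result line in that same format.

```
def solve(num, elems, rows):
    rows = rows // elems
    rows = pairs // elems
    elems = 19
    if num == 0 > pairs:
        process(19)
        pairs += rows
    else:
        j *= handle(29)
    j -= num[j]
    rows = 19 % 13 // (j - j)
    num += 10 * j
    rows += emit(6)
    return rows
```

Transformed code:
def solve(num, elems, rows):
    rows = rows // 19
    rows = pairs // 19
    if num == 0 > pairs:
        process(19)
        pairs = pairs + rows
    else:
        j = j * handle(29)
    j = j - num[j]
    rows = 19 % 13 // (j - j)
    num = num + 10 * j
    rows = rows + emit(6)
    return rows

num = num + 10 * j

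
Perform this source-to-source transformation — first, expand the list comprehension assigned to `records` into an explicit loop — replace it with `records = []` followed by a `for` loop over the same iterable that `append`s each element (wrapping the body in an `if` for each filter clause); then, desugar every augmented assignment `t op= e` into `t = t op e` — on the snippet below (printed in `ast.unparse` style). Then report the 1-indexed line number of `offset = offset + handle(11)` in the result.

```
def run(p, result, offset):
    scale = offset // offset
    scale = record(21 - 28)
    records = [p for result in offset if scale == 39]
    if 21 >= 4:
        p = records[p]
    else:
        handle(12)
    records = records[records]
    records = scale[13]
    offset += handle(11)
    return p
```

Transformed code:
def run(p, result, offset):
    scale = offset // offset
    scale = record(21 - 28)
    records = []
    for result in offset:
        if scale == 39:
            records.append(p)
    if 21 >= 4:
        p = records[p]
    else:
        handle(12)
    records = records[records]
    records = scale[13]
    offset = offset + handle(11)
    return p

14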